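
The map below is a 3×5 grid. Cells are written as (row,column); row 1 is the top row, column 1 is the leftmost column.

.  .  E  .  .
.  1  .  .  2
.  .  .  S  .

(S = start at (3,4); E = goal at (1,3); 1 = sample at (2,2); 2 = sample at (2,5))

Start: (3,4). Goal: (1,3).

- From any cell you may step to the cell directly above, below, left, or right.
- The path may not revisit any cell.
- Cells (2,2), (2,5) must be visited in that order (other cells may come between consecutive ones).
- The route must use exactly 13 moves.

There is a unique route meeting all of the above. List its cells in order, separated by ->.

(3,4) -> (3,3) -> (3,2) -> (3,1) -> (2,1) -> (1,1) -> (1,2) -> (2,2) -> (2,3) -> (2,4) -> (2,5) -> (1,5) -> (1,4) -> (1,3)

The waypoints must appear in the order (2,2), (2,5), with no cell reused.
Route from (3,4): left 3 to (3,1), up 2 to (1,1), right 1 to (1,2), down 1 to (2,2), right 3 to (2,5), up 1 to (1,5), left 2 to (1,3) — 13 moves in all.
Check: order respected (1 at step 7, 2 at step 10); 13 moves as required.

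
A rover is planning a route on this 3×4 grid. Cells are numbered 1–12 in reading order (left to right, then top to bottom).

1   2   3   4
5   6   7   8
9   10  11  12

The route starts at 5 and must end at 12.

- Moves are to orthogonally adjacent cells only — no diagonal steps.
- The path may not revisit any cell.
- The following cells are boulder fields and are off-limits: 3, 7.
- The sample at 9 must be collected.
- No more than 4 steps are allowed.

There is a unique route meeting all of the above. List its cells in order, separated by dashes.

Any route must reach 9 and still end at 12 within 4 moves, so the order of the required stops is forced.
Route from 5: down 1 to 9, right 3 to 12 — 4 moves in all.
Check: all required cells visited; 4 ≤ 4 moves.

5 - 9 - 10 - 11 - 12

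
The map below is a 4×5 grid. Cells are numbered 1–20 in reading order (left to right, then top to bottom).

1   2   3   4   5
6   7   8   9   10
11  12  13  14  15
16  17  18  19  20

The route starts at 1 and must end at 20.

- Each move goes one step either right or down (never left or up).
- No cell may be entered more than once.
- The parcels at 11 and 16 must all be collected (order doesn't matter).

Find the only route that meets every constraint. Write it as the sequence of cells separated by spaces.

Moves only go right or down, so the column and row indices never decrease.
Route from 1: down 3 to 16, right 4 to 20 — 7 moves in all.
Check: all required cells visited.

1 6 11 16 17 18 19 20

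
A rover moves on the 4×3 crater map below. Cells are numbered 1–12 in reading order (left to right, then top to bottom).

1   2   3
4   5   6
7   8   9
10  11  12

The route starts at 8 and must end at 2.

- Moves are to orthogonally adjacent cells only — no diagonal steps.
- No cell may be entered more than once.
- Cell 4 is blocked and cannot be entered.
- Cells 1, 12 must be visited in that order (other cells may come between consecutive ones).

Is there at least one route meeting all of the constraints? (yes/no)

no

1 must be visited but has only one open neighbour (2), and it is neither the start nor the goal — the route would have to enter and leave through 2, re-entering it.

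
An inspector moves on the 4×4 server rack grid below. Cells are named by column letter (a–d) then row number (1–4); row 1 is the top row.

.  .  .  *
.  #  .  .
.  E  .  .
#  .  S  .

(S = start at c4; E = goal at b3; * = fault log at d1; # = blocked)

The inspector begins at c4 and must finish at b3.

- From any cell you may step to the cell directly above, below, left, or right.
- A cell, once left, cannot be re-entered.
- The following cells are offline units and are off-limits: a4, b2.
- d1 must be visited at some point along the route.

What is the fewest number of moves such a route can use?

Any route passes through d1 somewhere between c4 and b3. Summing Manhattan distances along the two legs (c4 → d1 → b3) gives a lower bound of 4 + 4 = 8 moves.
A route of 8 moves achieves this: c4 → d4 → d3 → d2 → d1 → c1 → c2 → c3 → b3.
Since 8 matches the lower bound, it is optimal.

8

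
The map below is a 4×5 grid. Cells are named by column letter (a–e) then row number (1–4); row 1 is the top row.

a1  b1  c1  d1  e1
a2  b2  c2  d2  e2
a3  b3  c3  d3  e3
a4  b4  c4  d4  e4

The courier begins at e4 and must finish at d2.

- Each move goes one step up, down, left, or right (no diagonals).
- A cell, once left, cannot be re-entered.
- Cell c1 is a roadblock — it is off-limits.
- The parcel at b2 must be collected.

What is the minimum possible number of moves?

7

Any route passes through b2 somewhere between e4 and d2. Summing Manhattan distances along the two legs (e4 → b2 → d2) gives a lower bound of 5 + 2 = 7 moves.
A route of 7 moves achieves this: e4 → e3 → d3 → c3 → b3 → b2 → c2 → d2.
Since 7 matches the lower bound, it is optimal.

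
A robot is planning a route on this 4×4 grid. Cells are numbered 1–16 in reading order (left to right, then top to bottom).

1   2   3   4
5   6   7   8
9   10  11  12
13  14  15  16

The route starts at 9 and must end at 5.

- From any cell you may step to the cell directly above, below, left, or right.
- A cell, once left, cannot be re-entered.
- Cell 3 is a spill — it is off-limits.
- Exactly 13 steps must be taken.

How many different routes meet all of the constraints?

2

Need simple routes of exactly 13 moves from 9 to 5 (Manhattan distance 1, so 6 moves are spent on a detour and 6 undoing it).
Enumerating: 9 13 14 10 11 15 16 12 8 7 6 2 1 5 | 9 13 14 15 16 12 8 7 11 10 6 2 1 5.
That gives 2 routes.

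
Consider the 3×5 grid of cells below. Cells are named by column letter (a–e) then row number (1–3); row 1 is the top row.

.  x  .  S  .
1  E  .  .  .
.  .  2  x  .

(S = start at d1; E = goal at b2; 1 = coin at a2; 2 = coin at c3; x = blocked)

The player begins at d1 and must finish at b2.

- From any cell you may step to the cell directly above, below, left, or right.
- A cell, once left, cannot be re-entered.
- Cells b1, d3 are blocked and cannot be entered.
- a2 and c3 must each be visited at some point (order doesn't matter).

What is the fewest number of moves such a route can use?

7

Any route passes through a2 and c3 in some order between d1 and b2. Summing Manhattan distances along each leg and taking the cheapest ordering (d1 → c3 → a2 → b2) gives a lower bound of 3 + 3 + 1 = 7 moves.
A route of 7 moves achieves this: d1 → d2 → c2 → c3 → b3 → a3 → a2 → b2.
Since 7 matches the lower bound, it is optimal.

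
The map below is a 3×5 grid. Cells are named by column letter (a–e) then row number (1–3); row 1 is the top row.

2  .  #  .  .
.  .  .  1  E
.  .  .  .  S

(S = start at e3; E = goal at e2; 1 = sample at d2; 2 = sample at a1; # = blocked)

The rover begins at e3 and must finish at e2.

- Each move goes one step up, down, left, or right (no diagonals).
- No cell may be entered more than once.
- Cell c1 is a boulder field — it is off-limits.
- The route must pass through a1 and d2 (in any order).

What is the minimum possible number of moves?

Any route passes through a1 and d2 in some order between e3 and e2. Summing Manhattan distances along each leg and taking the cheapest ordering (e3 → d2 → a1 → e2) gives a lower bound of 2 + 4 + 5 = 11 moves.
A route of 11 moves achieves this: e3 → d3 → c3 → b3 → a3 → a2 → a1 → b1 → b2 → c2 → d2 → e2.
Since 11 matches the lower bound, it is optimal.

11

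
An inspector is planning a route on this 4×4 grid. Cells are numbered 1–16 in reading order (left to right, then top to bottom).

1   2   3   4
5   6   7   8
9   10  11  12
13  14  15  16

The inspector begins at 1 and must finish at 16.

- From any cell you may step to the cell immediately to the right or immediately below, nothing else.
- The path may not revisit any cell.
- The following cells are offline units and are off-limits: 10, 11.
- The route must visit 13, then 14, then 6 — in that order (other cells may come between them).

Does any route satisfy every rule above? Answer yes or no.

6 lies above 14, so going from 14 to 6 would need an upward move — but moves only go right/down, so 14 cannot be visited before 6.

no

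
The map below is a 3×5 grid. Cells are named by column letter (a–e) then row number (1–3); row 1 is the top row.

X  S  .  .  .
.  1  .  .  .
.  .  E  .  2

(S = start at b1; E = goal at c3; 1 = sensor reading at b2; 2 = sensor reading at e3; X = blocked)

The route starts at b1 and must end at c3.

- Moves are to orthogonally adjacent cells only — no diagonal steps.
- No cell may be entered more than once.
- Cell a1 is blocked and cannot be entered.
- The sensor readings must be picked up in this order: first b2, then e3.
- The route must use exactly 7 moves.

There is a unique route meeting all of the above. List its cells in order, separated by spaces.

The waypoints must appear in the order b2, e3, with no cell reused.
Route from b1: down 1 to b2, right 3 to e2, down 1 to e3, left 2 to c3 — 7 moves in all.
Check: order respected (1 at step 1, 2 at step 5); 7 moves as required.

b1 b2 c2 d2 e2 e3 d3 c3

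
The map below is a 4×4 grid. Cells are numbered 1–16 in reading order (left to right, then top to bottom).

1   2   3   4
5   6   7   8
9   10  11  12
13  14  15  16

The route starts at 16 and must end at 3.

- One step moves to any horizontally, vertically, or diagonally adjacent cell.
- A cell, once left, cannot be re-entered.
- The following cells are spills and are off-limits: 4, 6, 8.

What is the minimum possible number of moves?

With diagonal moves allowed, the Chebyshev distance max(|Δrow|,|Δcol|) from 16 to 3 is 3, so at least 3 moves are needed.
A route of 3 moves achieves this: 16 → 11 → 7 → 3.
Since 3 matches the lower bound, it is optimal.

3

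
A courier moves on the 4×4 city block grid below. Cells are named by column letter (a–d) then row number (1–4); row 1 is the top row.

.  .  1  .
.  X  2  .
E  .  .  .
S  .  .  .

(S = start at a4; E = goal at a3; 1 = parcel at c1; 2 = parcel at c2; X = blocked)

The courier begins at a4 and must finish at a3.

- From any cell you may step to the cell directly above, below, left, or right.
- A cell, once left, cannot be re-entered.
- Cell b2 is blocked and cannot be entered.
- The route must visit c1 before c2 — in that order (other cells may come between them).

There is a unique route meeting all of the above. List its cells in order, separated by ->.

The waypoints must appear in the order c1, c2, with no cell reused.
Route from a4: right 3 to d4, up 3 to d1, left 1 to c1, down 2 to c3, left 2 to a3 — 11 moves in all.
Check: order respected (1 at step 7, 2 at step 8).

a4 -> b4 -> c4 -> d4 -> d3 -> d2 -> d1 -> c1 -> c2 -> c3 -> b3 -> a3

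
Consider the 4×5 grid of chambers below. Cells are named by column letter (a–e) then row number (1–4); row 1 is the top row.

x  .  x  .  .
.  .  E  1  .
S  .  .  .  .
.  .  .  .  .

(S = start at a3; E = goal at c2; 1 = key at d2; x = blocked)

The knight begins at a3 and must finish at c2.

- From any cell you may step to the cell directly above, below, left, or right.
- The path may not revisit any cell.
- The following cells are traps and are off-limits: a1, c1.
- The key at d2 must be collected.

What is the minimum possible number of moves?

Any route passes through d2 somewhere between a3 and c2. Summing Manhattan distances along the two legs (a3 → d2 → c2) gives a lower bound of 4 + 1 = 5 moves.
A route of 5 moves achieves this: a3 → b3 → c3 → d3 → d2 → c2.
Since 5 matches the lower bound, it is optimal.

5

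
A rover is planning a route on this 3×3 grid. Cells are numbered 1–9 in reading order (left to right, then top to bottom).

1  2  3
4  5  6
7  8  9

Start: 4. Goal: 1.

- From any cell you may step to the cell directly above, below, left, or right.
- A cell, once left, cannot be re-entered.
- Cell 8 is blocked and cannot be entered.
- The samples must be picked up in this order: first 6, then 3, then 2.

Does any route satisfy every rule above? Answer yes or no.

One route that works: 4 → 5 → 6 → 3 → 2 → 1.

yes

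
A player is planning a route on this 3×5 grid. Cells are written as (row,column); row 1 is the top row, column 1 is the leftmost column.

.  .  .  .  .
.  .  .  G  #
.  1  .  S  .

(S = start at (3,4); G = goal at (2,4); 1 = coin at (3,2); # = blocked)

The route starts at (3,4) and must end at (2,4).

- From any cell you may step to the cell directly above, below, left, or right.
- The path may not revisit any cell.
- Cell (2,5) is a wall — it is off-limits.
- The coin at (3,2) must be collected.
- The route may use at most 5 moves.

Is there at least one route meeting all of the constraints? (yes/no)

yes

One route that works: (3,4) → (3,3) → (3,2) → (2,2) → (2,3) → (2,4).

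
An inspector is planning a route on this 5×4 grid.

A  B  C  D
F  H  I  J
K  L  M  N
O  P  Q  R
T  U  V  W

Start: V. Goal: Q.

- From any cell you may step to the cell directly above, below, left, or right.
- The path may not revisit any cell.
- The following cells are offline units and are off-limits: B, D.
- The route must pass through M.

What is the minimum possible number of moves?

5

Any route passes through M somewhere between V and Q. Summing Manhattan distances along the two legs (V → M → Q) gives a lower bound of 2 + 1 = 3 moves.
The shortest route satisfying every rule uses 5 moves: V → U → P → L → M → Q.
The no-revisit rule (legs can't share cells) pushes the minimum above the 3-move bound; an exhaustive check rules out every length from 3 to 4, leaving 5 as the minimum.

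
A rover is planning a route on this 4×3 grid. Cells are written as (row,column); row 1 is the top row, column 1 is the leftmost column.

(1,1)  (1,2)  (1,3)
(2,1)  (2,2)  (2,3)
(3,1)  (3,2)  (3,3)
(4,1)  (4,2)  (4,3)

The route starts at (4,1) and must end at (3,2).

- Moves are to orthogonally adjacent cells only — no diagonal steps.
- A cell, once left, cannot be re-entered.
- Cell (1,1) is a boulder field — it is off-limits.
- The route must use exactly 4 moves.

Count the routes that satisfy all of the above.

Need simple routes of exactly 4 moves from (4,1) to (3,2) (Manhattan distance 2, so 1 moves are spent on a detour and 1 undoing it).
Enumerating: (4,1) (3,1) (2,1) (2,2) (3,2) | (4,1) (4,2) (4,3) (3,3) (3,2).
That gives 2 routes.

2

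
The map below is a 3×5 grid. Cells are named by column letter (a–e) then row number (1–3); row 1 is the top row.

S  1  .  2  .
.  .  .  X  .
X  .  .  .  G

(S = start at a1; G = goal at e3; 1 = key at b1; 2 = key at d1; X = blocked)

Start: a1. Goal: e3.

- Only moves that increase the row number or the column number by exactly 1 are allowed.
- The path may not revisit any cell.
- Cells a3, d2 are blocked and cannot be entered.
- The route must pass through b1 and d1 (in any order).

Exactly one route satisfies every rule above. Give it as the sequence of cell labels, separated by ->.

Moves only go right or down, so the column and row indices never decrease.
Route from a1: right 4 to e1, down 2 to e3 — 6 moves in all.
Check: all required cells visited.

a1 -> b1 -> c1 -> d1 -> e1 -> e2 -> e3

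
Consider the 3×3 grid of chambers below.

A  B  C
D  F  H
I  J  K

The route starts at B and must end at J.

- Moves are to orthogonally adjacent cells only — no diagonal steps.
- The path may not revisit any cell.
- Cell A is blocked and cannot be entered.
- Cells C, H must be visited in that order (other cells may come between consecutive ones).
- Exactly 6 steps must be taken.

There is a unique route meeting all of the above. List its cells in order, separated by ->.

B -> C -> H -> F -> D -> I -> J

The waypoints must appear in the order C, H, with no cell reused.
Route from B: right to C, down to H, 2× left (reaching D), down to I, right to J — 6 moves in all.
Check: order respected (C at step 1, H at step 2); 6 moves as required.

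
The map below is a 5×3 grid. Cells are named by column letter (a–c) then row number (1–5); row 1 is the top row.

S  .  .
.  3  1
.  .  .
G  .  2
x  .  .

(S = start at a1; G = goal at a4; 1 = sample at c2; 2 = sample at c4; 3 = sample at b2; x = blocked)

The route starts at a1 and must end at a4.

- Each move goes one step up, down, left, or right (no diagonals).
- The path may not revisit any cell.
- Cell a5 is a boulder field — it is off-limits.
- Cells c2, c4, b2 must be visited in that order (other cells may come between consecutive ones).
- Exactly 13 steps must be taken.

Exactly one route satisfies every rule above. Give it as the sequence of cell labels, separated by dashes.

The waypoints must appear in the order c2, c4, b2, with no cell reused.
Route from a1: right 2 to c1, down 4 to c5, left 1 to b5, up 3 to b2, left 1 to a2, down 2 to a4 — 13 moves in all.
Check: order respected (1 at step 3, 2 at step 5, 3 at step 10); 13 moves as required.

a1 - b1 - c1 - c2 - c3 - c4 - c5 - b5 - b4 - b3 - b2 - a2 - a3 - a4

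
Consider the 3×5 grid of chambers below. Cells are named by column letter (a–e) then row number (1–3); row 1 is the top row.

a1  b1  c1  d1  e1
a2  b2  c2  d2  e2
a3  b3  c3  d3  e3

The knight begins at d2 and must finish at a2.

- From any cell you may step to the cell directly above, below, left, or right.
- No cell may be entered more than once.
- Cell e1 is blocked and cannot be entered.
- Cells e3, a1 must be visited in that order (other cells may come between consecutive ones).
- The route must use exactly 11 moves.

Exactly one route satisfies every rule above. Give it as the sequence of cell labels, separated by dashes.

d2 - e2 - e3 - d3 - c3 - b3 - b2 - c2 - c1 - b1 - a1 - a2

The waypoints must appear in the order e3, a1, with no cell reused.
Route from d2: right 1 to e2, down 1 to e3, left 3 to b3, up 1 to b2, right 1 to c2, up 1 to c1, left 2 to a1, down 1 to a2 — 11 moves in all.
Check: order respected (e3 at step 2, a1 at step 10); 11 moves as required.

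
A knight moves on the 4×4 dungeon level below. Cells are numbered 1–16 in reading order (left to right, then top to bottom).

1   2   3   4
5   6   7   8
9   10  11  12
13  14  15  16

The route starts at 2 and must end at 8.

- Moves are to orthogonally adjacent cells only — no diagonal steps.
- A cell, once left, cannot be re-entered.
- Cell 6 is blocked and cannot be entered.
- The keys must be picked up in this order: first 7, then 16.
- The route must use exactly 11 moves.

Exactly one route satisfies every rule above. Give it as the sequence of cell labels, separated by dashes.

2 - 3 - 7 - 11 - 10 - 9 - 13 - 14 - 15 - 16 - 12 - 8

The waypoints must appear in the order 7, 16, with no cell reused.
Route from 2: right 1 to 3, down 2 to 11, left 2 to 9, down 1 to 13, right 3 to 16, up 2 to 8 — 11 moves in all.
Check: order respected (7 at step 2, 16 at step 9); 11 moves as required.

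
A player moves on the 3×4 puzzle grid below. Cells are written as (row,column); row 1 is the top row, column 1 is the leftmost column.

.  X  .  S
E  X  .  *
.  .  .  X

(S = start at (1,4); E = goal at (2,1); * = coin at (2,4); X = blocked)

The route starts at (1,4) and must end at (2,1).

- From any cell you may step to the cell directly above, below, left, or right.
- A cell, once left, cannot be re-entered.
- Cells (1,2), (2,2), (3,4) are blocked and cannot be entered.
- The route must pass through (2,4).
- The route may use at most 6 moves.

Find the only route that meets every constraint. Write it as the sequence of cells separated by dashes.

(1,4) - (2,4) - (2,3) - (3,3) - (3,2) - (3,1) - (2,1)

Any route must reach (2,4) and still end at (2,1) within 6 moves, so the order of the required stops is forced.
Route from (1,4): down 1 to (2,4), left 1 to (2,3), down 1 to (3,3), left 2 to (3,1), up 1 to (2,1) — 6 moves in all.
Check: all required cells visited; 6 ≤ 6 moves.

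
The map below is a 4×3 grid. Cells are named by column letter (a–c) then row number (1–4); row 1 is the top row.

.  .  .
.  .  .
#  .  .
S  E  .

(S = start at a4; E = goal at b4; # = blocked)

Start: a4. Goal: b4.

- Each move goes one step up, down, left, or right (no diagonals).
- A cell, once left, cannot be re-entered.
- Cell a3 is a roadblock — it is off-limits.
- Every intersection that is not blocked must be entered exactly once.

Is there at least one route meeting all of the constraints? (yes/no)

no

Colour the cells like a checkerboard: each orthogonal step flips colour, so a Hamiltonian route alternates colours. Here there are 5 cells of one colour and 6 of the other, with start on the opposite colour to the goal — the counts and endpoints can't be arranged into an alternating sequence of length 11, so no Hamiltonian route exists.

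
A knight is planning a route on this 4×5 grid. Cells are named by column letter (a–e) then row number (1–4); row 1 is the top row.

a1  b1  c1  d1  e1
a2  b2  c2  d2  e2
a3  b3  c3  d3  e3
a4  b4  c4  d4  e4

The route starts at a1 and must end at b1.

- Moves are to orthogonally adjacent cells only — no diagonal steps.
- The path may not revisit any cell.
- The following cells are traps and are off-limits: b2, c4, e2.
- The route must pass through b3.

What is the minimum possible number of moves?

Any route passes through b3 somewhere between a1 and b1. Summing Manhattan distances along the two legs (a1 → b3 → b1) gives a lower bound of 3 + 2 = 5 moves.
That bound ignores the blocked cells. Measuring each leg by the fewest moves that actually steer around them (a1→b3: 3; b3→b1: 4) raises the lower bound to 7.
A route of 7 moves exists: a1 → a2 → a3 → b3 → c3 → c2 → c1 → b1.
Since 7 matches that lower bound, it is optimal.

7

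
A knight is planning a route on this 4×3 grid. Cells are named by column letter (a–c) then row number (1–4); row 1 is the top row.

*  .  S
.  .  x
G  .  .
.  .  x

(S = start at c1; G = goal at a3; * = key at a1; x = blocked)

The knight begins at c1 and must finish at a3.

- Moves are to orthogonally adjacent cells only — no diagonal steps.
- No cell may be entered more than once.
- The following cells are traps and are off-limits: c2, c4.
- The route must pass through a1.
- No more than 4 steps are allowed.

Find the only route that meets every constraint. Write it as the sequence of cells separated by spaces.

Any route must reach a1 and still end at a3 within 4 moves, so the order of the required stops is forced.
Route from c1: left 2 to a1, down 2 to a3 — 4 moves in all.
Check: all required cells visited; 4 ≤ 4 moves.

c1 b1 a1 a2 a3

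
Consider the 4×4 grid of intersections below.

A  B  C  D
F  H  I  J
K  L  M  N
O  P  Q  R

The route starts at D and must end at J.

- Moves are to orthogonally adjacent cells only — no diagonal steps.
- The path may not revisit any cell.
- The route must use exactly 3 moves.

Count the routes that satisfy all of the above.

Need simple routes of exactly 3 moves from D to J (Manhattan distance 1, so 1 moves are spent on a detour and 1 undoing it).
Enumerating: D C I J.
That gives 1 route.

1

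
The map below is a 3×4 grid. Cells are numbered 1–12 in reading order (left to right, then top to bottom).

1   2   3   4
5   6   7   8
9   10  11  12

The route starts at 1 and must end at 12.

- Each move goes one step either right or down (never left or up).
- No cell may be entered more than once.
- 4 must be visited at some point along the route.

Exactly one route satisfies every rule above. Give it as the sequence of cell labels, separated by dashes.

1 - 2 - 3 - 4 - 8 - 12

Moves only go right or down, so the column and row indices never decrease.
Route from 1: right 3 to 4, down 2 to 12 — 5 moves in all.
Check: all required cells visited.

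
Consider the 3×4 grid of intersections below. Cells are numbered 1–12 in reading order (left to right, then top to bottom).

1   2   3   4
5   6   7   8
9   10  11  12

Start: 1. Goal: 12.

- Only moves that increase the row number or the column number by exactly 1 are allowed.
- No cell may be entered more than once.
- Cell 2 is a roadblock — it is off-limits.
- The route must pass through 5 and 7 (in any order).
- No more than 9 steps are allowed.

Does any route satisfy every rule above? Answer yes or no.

One route that works: 1 → 5 → 6 → 7 → 11 → 12.

yes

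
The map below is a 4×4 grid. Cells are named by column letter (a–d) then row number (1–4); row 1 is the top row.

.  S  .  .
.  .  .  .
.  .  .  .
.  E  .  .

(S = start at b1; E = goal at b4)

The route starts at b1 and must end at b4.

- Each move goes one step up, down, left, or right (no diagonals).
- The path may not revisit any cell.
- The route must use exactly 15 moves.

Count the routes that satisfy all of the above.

Need simple routes of exactly 15 moves from b1 to b4 (Manhattan distance 3, so 6 moves are spent on a detour and 6 undoing it).
Enumerating: b1 a1 a2 b2 c2 c1 d1 d2 d3 d4 c4 c3 b3 a3 a4 b4.
That gives 1 route.

1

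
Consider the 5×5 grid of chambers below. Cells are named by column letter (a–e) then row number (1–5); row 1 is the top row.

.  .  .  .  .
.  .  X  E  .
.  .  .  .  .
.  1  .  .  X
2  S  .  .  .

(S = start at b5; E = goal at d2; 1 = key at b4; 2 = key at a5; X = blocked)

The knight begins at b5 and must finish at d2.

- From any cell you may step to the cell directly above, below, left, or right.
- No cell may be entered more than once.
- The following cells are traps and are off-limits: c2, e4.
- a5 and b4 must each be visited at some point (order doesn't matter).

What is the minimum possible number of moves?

Any route passes through a5 and b4 in some order between b5 and d2. Summing Manhattan distances along each leg and taking the cheapest ordering (b5 → a5 → b4 → d2) gives a lower bound of 1 + 2 + 4 = 7 moves.
A route of 7 moves achieves this: b5 → a5 → a4 → b4 → b3 → c3 → d3 → d2.
Since 7 matches the lower bound, it is optimal.

7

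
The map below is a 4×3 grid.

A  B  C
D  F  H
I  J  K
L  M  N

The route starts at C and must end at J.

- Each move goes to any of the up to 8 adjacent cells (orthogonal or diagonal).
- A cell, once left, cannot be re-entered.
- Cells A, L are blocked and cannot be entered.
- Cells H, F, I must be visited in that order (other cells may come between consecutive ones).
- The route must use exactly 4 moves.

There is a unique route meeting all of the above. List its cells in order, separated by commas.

C, H, F, I, J

The waypoints must appear in the order H, F, I, with no cell reused.
Route from C: down 1 to H, left 1 to F, down-left 1 to I, right 1 to J — 4 moves in all.
Check: order respected (H at step 1, F at step 2, I at step 3); 4 moves as required.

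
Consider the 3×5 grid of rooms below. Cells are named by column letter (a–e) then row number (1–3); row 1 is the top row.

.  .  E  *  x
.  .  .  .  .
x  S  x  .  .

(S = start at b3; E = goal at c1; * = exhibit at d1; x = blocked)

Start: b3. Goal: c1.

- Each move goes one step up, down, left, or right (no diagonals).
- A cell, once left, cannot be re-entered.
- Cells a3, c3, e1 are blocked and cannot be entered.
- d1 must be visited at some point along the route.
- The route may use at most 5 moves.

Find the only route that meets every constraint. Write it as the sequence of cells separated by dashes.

Any route must reach d1 and still end at c1 within 5 moves, so the order of the required stops is forced.
Route from b3: up to b2, 2× right (reaching d2), up to d1, left to c1 — 5 moves in all.
Check: all required cells visited; 5 ≤ 5 moves.

b3 - b2 - c2 - d2 - d1 - c1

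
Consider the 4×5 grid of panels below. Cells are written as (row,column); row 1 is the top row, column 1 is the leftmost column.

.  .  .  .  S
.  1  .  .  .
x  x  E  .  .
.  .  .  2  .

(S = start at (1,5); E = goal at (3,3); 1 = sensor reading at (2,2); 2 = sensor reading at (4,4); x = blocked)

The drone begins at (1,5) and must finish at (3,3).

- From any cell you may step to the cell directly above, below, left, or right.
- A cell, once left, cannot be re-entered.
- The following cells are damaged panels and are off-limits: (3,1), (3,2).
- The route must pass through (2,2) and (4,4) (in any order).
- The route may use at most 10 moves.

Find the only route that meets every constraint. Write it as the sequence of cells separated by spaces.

(1,5) (1,4) (1,3) (1,2) (2,2) (2,3) (2,4) (3,4) (4,4) (4,3) (3,3)

The budget equals the shortest possible length, so every move has to be on a shortest route through the required cells.
Route from (1,5): 3× left (reaching (1,2)), down to (2,2), 2× right (reaching (2,4)), 2× down (reaching (4,4)), left to (4,3), up to (3,3) — 10 moves in all.
Check: all required cells visited; 10 ≤ 10 moves.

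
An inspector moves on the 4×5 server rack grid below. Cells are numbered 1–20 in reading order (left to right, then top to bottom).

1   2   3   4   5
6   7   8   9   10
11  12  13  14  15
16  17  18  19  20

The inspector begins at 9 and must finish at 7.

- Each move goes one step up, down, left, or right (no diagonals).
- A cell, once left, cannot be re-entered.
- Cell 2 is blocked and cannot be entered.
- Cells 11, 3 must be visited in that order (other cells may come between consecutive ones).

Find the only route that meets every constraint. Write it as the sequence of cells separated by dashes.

9 - 14 - 13 - 12 - 11 - 16 - 17 - 18 - 19 - 20 - 15 - 10 - 5 - 4 - 3 - 8 - 7

The waypoints must appear in the order 11, 3, with no cell reused.
Route from 9: down 1 to 14, left 3 to 11, down 1 to 16, right 4 to 20, up 3 to 5, left 2 to 3, down 1 to 8, left 1 to 7 — 16 moves in all.
Check: order respected (11 at step 4, 3 at step 14).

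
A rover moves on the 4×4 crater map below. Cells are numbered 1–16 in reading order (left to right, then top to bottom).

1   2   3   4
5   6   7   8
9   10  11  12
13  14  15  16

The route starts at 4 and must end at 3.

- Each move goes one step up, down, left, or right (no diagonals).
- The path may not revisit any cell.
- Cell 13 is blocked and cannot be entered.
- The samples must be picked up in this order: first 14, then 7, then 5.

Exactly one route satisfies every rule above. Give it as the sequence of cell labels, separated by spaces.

The waypoints must appear in the order 14, 7, 5, with no cell reused.
Route from 4: 3× down (reaching 16), 2× left (reaching 14), up to 10, right to 11, up to 7, 2× left (reaching 5), up to 1, 2× right (reaching 3) — 13 moves in all.
Check: order respected (14 at step 5, 7 at step 8, 5 at step 10).

4 8 12 16 15 14 10 11 7 6 5 1 2 3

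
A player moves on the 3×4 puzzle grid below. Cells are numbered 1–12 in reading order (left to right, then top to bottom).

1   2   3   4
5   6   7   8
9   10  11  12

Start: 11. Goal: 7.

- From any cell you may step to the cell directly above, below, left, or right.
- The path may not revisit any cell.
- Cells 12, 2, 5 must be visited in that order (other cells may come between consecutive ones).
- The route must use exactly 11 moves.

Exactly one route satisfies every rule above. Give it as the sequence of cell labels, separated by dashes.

The waypoints must appear in the order 12, 2, 5, with no cell reused.
Route from 11: right to 12, 2× up (reaching 4), 3× left (reaching 1), 2× down (reaching 9), right to 10, up to 6, right to 7 — 11 moves in all.
Check: order respected (12 at step 1, 2 at step 5, 5 at step 7); 11 moves as required.

11 - 12 - 8 - 4 - 3 - 2 - 1 - 5 - 9 - 10 - 6 - 7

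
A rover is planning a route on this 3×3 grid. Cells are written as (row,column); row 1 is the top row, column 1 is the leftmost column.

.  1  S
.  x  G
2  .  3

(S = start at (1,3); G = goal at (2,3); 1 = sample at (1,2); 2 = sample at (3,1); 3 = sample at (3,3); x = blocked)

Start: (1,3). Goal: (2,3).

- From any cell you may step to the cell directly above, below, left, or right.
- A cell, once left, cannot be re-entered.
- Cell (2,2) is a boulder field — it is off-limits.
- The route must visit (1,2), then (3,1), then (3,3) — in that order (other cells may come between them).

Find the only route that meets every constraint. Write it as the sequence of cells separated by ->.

(1,3) -> (1,2) -> (1,1) -> (2,1) -> (3,1) -> (3,2) -> (3,3) -> (2,3)

The waypoints must appear in the order (1,2), (3,1), (3,3), with no cell reused.
Route from (1,3): 2× left (reaching (1,1)), 2× down (reaching (3,1)), 2× right (reaching (3,3)), up to (2,3) — 7 moves in all.
Check: order respected (1 at step 1, 2 at step 4, 3 at step 6).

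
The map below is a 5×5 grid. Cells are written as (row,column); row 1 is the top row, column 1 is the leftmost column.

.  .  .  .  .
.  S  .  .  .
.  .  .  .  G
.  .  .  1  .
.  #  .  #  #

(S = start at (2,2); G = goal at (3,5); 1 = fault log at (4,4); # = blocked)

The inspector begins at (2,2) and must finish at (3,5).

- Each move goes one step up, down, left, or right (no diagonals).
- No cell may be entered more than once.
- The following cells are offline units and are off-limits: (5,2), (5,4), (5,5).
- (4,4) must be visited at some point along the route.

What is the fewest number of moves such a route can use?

6

Any route passes through (4,4) somewhere between (2,2) and (3,5). Summing Manhattan distances along the two legs ((2,2) → (4,4) → (3,5)) gives a lower bound of 4 + 2 = 6 moves.
A route of 6 moves achieves this: (2,2) → (3,2) → (4,2) → (4,3) → (4,4) → (3,4) → (3,5).
Since 6 matches the lower bound, it is optimal.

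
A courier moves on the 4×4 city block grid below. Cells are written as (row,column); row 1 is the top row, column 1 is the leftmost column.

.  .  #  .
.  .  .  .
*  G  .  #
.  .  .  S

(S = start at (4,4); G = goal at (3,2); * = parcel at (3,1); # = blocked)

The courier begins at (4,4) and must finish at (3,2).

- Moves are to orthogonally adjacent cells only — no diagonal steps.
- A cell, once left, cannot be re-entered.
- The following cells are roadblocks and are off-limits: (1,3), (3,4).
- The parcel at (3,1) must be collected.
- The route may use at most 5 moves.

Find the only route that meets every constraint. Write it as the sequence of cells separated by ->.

(4,4) -> (4,3) -> (4,2) -> (4,1) -> (3,1) -> (3,2)

The 5-move cap with required stops at (3,1) leaves no slack for detours.
Route from (4,4): 3× left (reaching (4,1)), up to (3,1), right to (3,2) — 5 moves in all.
Check: all required cells visited; 5 ≤ 5 moves.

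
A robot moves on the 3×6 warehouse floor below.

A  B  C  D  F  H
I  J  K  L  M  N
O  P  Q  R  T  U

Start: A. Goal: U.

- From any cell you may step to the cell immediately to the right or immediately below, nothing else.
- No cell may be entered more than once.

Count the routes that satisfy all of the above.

21

A right/down-only route from A to U makes exactly 2 down-moves and 5 right-moves in some order.
With no other constraints that would be C(7,2) = 21 routes.
That gives 21 routes.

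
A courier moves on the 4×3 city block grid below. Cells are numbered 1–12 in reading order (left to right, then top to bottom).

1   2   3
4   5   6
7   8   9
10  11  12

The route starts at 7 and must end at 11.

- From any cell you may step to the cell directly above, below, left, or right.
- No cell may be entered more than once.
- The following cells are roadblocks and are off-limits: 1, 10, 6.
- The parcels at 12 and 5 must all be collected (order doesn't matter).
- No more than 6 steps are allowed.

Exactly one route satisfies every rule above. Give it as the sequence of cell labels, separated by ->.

7 -> 4 -> 5 -> 8 -> 9 -> 12 -> 11

The 6-move cap with required stops at 12, 5 leaves no slack for detours.
Route from 7: up to 4, right to 5, down to 8, right to 9, down to 12, left to 11 — 6 moves in all.
Check: all required cells visited; 6 ≤ 6 moves.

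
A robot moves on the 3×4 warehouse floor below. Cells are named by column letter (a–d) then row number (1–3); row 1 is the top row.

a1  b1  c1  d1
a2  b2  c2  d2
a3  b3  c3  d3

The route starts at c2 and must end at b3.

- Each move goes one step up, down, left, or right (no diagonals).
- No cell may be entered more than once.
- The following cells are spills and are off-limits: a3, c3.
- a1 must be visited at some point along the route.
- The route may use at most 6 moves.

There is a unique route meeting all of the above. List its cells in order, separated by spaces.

c2 c1 b1 a1 a2 b2 b3

The 6-move cap with required stops at a1 leaves no slack for detours.
Route from c2: up 1 to c1, left 2 to a1, down 1 to a2, right 1 to b2, down 1 to b3 — 6 moves in all.
Check: all required cells visited; 6 ≤ 6 moves.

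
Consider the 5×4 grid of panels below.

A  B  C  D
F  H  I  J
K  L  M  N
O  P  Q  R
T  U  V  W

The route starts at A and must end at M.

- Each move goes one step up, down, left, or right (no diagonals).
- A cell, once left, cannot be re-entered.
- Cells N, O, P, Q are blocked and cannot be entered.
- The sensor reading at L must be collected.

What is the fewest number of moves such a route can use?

Any route passes through L somewhere between A and M. Summing Manhattan distances along the two legs (A → L → M) gives a lower bound of 3 + 1 = 4 moves.
A route of 4 moves achieves this: A → F → K → L → M.
Since 4 matches the lower bound, it is optimal.

4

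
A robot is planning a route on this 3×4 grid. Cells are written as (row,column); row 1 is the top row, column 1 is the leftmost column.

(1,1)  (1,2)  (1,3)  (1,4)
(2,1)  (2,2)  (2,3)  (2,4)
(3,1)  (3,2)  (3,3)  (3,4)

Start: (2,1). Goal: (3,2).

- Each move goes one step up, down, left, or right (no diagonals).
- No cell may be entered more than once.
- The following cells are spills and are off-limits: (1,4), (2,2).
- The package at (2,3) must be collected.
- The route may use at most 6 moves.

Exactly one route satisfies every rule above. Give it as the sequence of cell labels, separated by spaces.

The 6-move cap with required stops at (2,3) leaves no slack for detours.
Route from (2,1): up to (1,1), 2× right (reaching (1,3)), 2× down (reaching (3,3)), left to (3,2) — 6 moves in all.
Check: all required cells visited; 6 ≤ 6 moves.

(2,1) (1,1) (1,2) (1,3) (2,3) (3,3) (3,2)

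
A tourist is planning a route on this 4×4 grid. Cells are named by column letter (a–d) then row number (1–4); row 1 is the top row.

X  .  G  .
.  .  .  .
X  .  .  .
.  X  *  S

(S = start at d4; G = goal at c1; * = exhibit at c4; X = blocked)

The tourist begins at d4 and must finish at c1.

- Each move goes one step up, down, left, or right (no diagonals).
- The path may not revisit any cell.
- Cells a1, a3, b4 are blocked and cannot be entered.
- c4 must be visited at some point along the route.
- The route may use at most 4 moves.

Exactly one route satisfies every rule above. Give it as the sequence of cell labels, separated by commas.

d4, c4, c3, c2, c1

The 4-move cap with required stops at c4 leaves no slack for detours.
Route from d4: left to c4, 3× up (reaching c1) — 4 moves in all.
Check: all required cells visited; 4 ≤ 4 moves.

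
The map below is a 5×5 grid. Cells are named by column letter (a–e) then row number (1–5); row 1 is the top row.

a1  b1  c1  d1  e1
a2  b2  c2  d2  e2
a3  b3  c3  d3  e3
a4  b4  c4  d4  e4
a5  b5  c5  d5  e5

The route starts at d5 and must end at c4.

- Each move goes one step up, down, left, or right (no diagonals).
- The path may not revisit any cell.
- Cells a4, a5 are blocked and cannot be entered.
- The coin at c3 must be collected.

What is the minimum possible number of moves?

4

Any route passes through c3 somewhere between d5 and c4. Summing Manhattan distances along the two legs (d5 → c3 → c4) gives a lower bound of 3 + 1 = 4 moves.
A route of 4 moves achieves this: d5 → d4 → d3 → c3 → c4.
Since 4 matches the lower bound, it is optimal.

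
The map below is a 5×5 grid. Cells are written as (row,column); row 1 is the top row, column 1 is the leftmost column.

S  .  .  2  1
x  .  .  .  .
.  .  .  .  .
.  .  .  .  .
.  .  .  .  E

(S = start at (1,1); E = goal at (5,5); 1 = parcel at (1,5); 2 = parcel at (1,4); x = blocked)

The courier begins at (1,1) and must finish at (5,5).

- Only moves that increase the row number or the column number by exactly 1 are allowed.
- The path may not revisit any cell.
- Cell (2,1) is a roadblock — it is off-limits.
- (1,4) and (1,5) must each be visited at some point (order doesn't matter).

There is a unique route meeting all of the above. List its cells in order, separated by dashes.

(1,1) - (1,2) - (1,3) - (1,4) - (1,5) - (2,5) - (3,5) - (4,5) - (5,5)

Moves only go right or down, so the column and row indices never decrease.
Route from (1,1): right 4 to (1,5), down 4 to (5,5) — 8 moves in all.
Check: all required cells visited.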